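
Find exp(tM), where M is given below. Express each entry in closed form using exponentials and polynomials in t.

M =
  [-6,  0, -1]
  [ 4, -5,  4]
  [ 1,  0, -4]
e^{tM} =
  [-t*exp(-5*t) + exp(-5*t), 0, -t*exp(-5*t)]
  [4*t*exp(-5*t), exp(-5*t), 4*t*exp(-5*t)]
  [t*exp(-5*t), 0, t*exp(-5*t) + exp(-5*t)]

Strategy: write M = P · J · P⁻¹ where J is a Jordan canonical form, so e^{tM} = P · e^{tJ} · P⁻¹, and e^{tJ} can be computed block-by-block.

M has Jordan form
J =
  [-5,  1,  0]
  [ 0, -5,  0]
  [ 0,  0, -5]
(up to reordering of blocks).

Per-block formulas:
  For a 2×2 Jordan block J_2(-5): exp(t · J_2(-5)) = e^(-5t)·(I + t·N), where N is the 2×2 nilpotent shift.
  For a 1×1 block at λ = -5: exp(t · [-5]) = [e^(-5t)].

After assembling e^{tJ} and conjugating by P, we get:

e^{tM} =
  [-t*exp(-5*t) + exp(-5*t), 0, -t*exp(-5*t)]
  [4*t*exp(-5*t), exp(-5*t), 4*t*exp(-5*t)]
  [t*exp(-5*t), 0, t*exp(-5*t) + exp(-5*t)]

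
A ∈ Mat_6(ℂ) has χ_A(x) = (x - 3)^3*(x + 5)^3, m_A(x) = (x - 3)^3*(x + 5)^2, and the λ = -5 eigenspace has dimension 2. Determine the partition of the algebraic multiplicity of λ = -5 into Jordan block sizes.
Block sizes for λ = -5: [2, 1]

Step 1 — from the characteristic polynomial, algebraic multiplicity of λ = -5 is 3. From dim ker(A − (-5)·I) = 2, there are exactly 2 Jordan blocks for λ = -5.
Step 2 — from the minimal polynomial, the factor (x + 5)^2 tells us the largest block for λ = -5 has size 2.
Step 3 — with total size 3, 2 blocks, and largest block 2, the block sizes (in nonincreasing order) are [2, 1].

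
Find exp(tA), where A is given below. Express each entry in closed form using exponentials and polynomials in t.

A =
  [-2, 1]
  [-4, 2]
e^{tA} =
  [1 - 2*t, t]
  [-4*t, 2*t + 1]

Strategy: write A = P · J · P⁻¹ where J is a Jordan canonical form, so e^{tA} = P · e^{tJ} · P⁻¹, and e^{tJ} can be computed block-by-block.

A has Jordan form
J =
  [0, 1]
  [0, 0]
(up to reordering of blocks).

Per-block formulas:
  For a 2×2 Jordan block J_2(0): exp(t · J_2(0)) = e^(0t)·(I + t·N), where N is the 2×2 nilpotent shift.

After assembling e^{tJ} and conjugating by P, we get:

e^{tA} =
  [1 - 2*t, t]
  [-4*t, 2*t + 1]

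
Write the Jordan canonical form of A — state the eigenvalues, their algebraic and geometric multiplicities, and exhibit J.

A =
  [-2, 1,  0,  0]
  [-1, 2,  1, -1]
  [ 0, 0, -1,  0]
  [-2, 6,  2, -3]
J_3(-1) ⊕ J_1(-1)

The characteristic polynomial is
  det(x·I − A) = x^4 + 4*x^3 + 6*x^2 + 4*x + 1 = (x + 1)^4

Eigenvalues and multiplicities (the geometric multiplicity of λ is n − rank(A − λI), which equals the number of Jordan blocks for λ):
  λ = -1: algebraic multiplicity = 4, geometric multiplicity = 2

Determining the block sizes for each eigenvalue:
  λ = -1: with am = 4 and gm = 2, the partition is not yet determined (e.g. several partitions of 4 into 2 parts exist). Let N = A − (-1)·I. Computing rank(N^1) = 2, rank(N^2) = 1, rank(N^3) = 0; the number of blocks of size ≥ j is rank(N^{j−1}) − rank(N^j), giving [2, 1, 1]. So we have 1 block(s) of size 3, 1 block(s) of size 1 → block sizes [3, 1]

Assembling the blocks gives a Jordan form
J =
  [-1,  1,  0,  0]
  [ 0, -1,  1,  0]
  [ 0,  0, -1,  0]
  [ 0,  0,  0, -1]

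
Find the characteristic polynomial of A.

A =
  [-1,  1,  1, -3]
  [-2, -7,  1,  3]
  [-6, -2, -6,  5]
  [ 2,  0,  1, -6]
x^4 + 20*x^3 + 150*x^2 + 500*x + 625

Expanding det(x·I − A) (e.g. by cofactor expansion or by noting that A is similar to its Jordan form J, which has the same characteristic polynomial as A) gives
  χ_A(x) = x^4 + 20*x^3 + 150*x^2 + 500*x + 625
which factors as (x + 5)^4. The eigenvalues (with algebraic multiplicities) are λ = -5 with multiplicity 4.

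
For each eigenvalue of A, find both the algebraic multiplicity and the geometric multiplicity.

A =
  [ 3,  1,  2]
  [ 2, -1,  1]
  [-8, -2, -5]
λ = -1: alg = 3, geom = 1

Step 1 — factor the characteristic polynomial to read off the algebraic multiplicities:
  χ_A(x) = (x + 1)^3

Step 2 — compute geometric multiplicities via the rank-nullity identity g(λ) = n − rank(A − λI):
  rank(A − (-1)·I) = 2, so dim ker(A − (-1)·I) = n − 2 = 1

Summary:
  λ = -1: algebraic multiplicity = 3, geometric multiplicity = 1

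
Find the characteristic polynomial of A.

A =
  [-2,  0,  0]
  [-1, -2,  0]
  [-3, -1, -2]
x^3 + 6*x^2 + 12*x + 8

Expanding det(x·I − A) (e.g. by cofactor expansion or by noting that A is similar to its Jordan form J, which has the same characteristic polynomial as A) gives
  χ_A(x) = x^3 + 6*x^2 + 12*x + 8
which factors as (x + 2)^3. The eigenvalues (with algebraic multiplicities) are λ = -2 with multiplicity 3.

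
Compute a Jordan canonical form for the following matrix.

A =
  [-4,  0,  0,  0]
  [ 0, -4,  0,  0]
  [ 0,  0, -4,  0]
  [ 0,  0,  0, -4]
J_1(-4) ⊕ J_1(-4) ⊕ J_1(-4) ⊕ J_1(-4)

The characteristic polynomial is
  det(x·I − A) = x^4 + 16*x^3 + 96*x^2 + 256*x + 256 = (x + 4)^4

Eigenvalues and multiplicities (the geometric multiplicity of λ is n − rank(A − λI), which equals the number of Jordan blocks for λ):
  λ = -4: algebraic multiplicity = 4, geometric multiplicity = 4

Determining the block sizes for each eigenvalue:
  λ = -4: gm = am = 4, so every block has size 1 → block sizes [1, 1, 1, 1]

Assembling the blocks gives a Jordan form
J =
  [-4,  0,  0,  0]
  [ 0, -4,  0,  0]
  [ 0,  0, -4,  0]
  [ 0,  0,  0, -4]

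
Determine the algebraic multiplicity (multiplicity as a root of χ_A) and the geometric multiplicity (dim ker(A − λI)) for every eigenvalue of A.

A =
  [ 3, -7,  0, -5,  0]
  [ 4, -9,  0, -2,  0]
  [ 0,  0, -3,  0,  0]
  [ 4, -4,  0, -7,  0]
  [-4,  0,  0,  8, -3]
λ = -5: alg = 2, geom = 1; λ = -3: alg = 3, geom = 3

Step 1 — factor the characteristic polynomial to read off the algebraic multiplicities:
  χ_A(x) = (x + 3)^3*(x + 5)^2

Step 2 — compute geometric multiplicities via the rank-nullity identity g(λ) = n − rank(A − λI):
  rank(A − (-5)·I) = 4, so dim ker(A − (-5)·I) = n − 4 = 1
  rank(A − (-3)·I) = 2, so dim ker(A − (-3)·I) = n − 2 = 3

Summary:
  λ = -5: algebraic multiplicity = 2, geometric multiplicity = 1
  λ = -3: algebraic multiplicity = 3, geometric multiplicity = 3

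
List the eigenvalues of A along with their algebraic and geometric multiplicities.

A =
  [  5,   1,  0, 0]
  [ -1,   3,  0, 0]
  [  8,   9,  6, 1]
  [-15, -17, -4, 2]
λ = 4: alg = 4, geom = 2

Step 1 — factor the characteristic polynomial to read off the algebraic multiplicities:
  χ_A(x) = (x - 4)^4

Step 2 — compute geometric multiplicities via the rank-nullity identity g(λ) = n − rank(A − λI):
  rank(A − (4)·I) = 2, so dim ker(A − (4)·I) = n − 2 = 2

Summary:
  λ = 4: algebraic multiplicity = 4, geometric multiplicity = 2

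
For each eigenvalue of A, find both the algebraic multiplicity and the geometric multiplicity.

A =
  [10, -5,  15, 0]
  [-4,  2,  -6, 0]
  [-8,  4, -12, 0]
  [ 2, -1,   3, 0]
λ = 0: alg = 4, geom = 3

Step 1 — factor the characteristic polynomial to read off the algebraic multiplicities:
  χ_A(x) = x^4

Step 2 — compute geometric multiplicities via the rank-nullity identity g(λ) = n − rank(A − λI):
  rank(A − (0)·I) = 1, so dim ker(A − (0)·I) = n − 1 = 3

Summary:
  λ = 0: algebraic multiplicity = 4, geometric multiplicity = 3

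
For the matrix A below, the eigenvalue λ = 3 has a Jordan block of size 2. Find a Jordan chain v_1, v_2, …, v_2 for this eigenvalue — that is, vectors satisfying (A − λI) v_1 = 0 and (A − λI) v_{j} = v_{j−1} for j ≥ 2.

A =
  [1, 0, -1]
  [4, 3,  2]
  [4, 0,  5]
A Jordan chain for λ = 3 of length 2:
v_1 = (-2, 4, 4)ᵀ
v_2 = (1, 0, 0)ᵀ

Let N = A − (3)·I. We want v_2 with N^2 v_2 = 0 but N^1 v_2 ≠ 0; then v_{j-1} := N · v_j for j = 2, …, 2.

Pick v_2 = (1, 0, 0)ᵀ.
Then v_1 = N · v_2 = (-2, 4, 4)ᵀ.

Sanity check: (A − (3)·I) v_1 = (0, 0, 0)ᵀ = 0. ✓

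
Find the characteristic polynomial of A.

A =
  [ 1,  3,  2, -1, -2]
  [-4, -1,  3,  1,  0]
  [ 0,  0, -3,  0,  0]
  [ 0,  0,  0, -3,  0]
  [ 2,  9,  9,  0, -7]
x^5 + 13*x^4 + 66*x^3 + 162*x^2 + 189*x + 81

Expanding det(x·I − A) (e.g. by cofactor expansion or by noting that A is similar to its Jordan form J, which has the same characteristic polynomial as A) gives
  χ_A(x) = x^5 + 13*x^4 + 66*x^3 + 162*x^2 + 189*x + 81
which factors as (x + 1)*(x + 3)^4. The eigenvalues (with algebraic multiplicities) are λ = -3 with multiplicity 4, λ = -1 with multiplicity 1.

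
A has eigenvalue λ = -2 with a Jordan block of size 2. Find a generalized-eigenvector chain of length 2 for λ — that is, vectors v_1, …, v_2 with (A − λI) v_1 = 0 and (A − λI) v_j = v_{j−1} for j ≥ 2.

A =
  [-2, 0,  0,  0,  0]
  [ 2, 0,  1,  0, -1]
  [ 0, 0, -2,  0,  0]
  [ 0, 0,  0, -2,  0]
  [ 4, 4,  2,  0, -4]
A Jordan chain for λ = -2 of length 2:
v_1 = (0, 2, 0, 0, 4)ᵀ
v_2 = (1, 0, 0, 0, 0)ᵀ

Let N = A − (-2)·I. We want v_2 with N^2 v_2 = 0 but N^1 v_2 ≠ 0; then v_{j-1} := N · v_j for j = 2, …, 2.

Pick v_2 = (1, 0, 0, 0, 0)ᵀ.
Then v_1 = N · v_2 = (0, 2, 0, 0, 4)ᵀ.

Sanity check: (A − (-2)·I) v_1 = (0, 0, 0, 0, 0)ᵀ = 0. ✓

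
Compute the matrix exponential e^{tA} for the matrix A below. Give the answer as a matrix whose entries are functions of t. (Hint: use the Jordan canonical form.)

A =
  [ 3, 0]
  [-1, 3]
e^{tA} =
  [exp(3*t), 0]
  [-t*exp(3*t), exp(3*t)]

Strategy: write A = P · J · P⁻¹ where J is a Jordan canonical form, so e^{tA} = P · e^{tJ} · P⁻¹, and e^{tJ} can be computed block-by-block.

A has Jordan form
J =
  [3, 1]
  [0, 3]
(up to reordering of blocks).

Per-block formulas:
  For a 2×2 Jordan block J_2(3): exp(t · J_2(3)) = e^(3t)·(I + t·N), where N is the 2×2 nilpotent shift.

After assembling e^{tJ} and conjugating by P, we get:

e^{tA} =
  [exp(3*t), 0]
  [-t*exp(3*t), exp(3*t)]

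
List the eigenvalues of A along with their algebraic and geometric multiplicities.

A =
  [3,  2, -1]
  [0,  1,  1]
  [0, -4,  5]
λ = 3: alg = 3, geom = 2

Step 1 — factor the characteristic polynomial to read off the algebraic multiplicities:
  χ_A(x) = (x - 3)^3

Step 2 — compute geometric multiplicities via the rank-nullity identity g(λ) = n − rank(A − λI):
  rank(A − (3)·I) = 1, so dim ker(A − (3)·I) = n − 1 = 2

Summary:
  λ = 3: algebraic multiplicity = 3, geometric multiplicity = 2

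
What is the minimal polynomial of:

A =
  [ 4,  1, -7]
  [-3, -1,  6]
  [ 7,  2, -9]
x^3 + 6*x^2 + 9*x + 4

The characteristic polynomial is χ_A(x) = (x + 1)^2*(x + 4), so the eigenvalues are known. The minimal polynomial is
  m_A(x) = Π_λ (x − λ)^{k_λ}
where k_λ is the size of the *largest* Jordan block for λ (equivalently, the smallest k with (A − λI)^k v = 0 for every generalised eigenvector v of λ).

  λ = -4: largest Jordan block has size 1, contributing (x + 4)
  λ = -1: largest Jordan block has size 2, contributing (x + 1)^2

So m_A(x) = (x + 1)^2*(x + 4) = x^3 + 6*x^2 + 9*x + 4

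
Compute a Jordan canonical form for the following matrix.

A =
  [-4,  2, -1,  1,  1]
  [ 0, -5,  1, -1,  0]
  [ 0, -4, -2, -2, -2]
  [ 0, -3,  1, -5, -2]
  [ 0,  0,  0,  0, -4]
J_3(-4) ⊕ J_1(-4) ⊕ J_1(-4)

The characteristic polynomial is
  det(x·I − A) = x^5 + 20*x^4 + 160*x^3 + 640*x^2 + 1280*x + 1024 = (x + 4)^5

Eigenvalues and multiplicities (the geometric multiplicity of λ is n − rank(A − λI), which equals the number of Jordan blocks for λ):
  λ = -4: algebraic multiplicity = 5, geometric multiplicity = 3

Determining the block sizes for each eigenvalue:
  λ = -4: with am = 5 and gm = 3, the partition is not yet determined (e.g. several partitions of 5 into 3 parts exist). Let N = A − (-4)·I. Computing rank(N^1) = 2, rank(N^2) = 1, rank(N^3) = 0; the number of blocks of size ≥ j is rank(N^{j−1}) − rank(N^j), giving [3, 1, 1]. So we have 1 block(s) of size 3, 2 block(s) of size 1 → block sizes [3, 1, 1]

Assembling the blocks gives a Jordan form
J =
  [-4,  1,  0,  0,  0]
  [ 0, -4,  1,  0,  0]
  [ 0,  0, -4,  0,  0]
  [ 0,  0,  0, -4,  0]
  [ 0,  0,  0,  0, -4]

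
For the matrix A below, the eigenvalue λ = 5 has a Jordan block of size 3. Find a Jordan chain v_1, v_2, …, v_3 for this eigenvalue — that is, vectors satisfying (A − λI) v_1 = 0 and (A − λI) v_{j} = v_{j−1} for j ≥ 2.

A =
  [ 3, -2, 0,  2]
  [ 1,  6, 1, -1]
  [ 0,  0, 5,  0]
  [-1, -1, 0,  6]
A Jordan chain for λ = 5 of length 3:
v_1 = (-2, 1, 0, -1)ᵀ
v_2 = (0, 1, 0, 0)ᵀ
v_3 = (0, 0, 1, 0)ᵀ

Let N = A − (5)·I. We want v_3 with N^3 v_3 = 0 but N^2 v_3 ≠ 0; then v_{j-1} := N · v_j for j = 3, …, 2.

Pick v_3 = (0, 0, 1, 0)ᵀ.
Then v_2 = N · v_3 = (0, 1, 0, 0)ᵀ.
Then v_1 = N · v_2 = (-2, 1, 0, -1)ᵀ.

Sanity check: (A − (5)·I) v_1 = (0, 0, 0, 0)ᵀ = 0. ✓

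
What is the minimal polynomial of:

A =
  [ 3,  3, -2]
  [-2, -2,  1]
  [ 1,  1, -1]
x^3

The characteristic polynomial is χ_A(x) = x^3, so the eigenvalues are known. The minimal polynomial is
  m_A(x) = Π_λ (x − λ)^{k_λ}
where k_λ is the size of the *largest* Jordan block for λ (equivalently, the smallest k with (A − λI)^k v = 0 for every generalised eigenvector v of λ).

  λ = 0: largest Jordan block has size 3, contributing (x − 0)^3

So m_A(x) = x^3 = x^3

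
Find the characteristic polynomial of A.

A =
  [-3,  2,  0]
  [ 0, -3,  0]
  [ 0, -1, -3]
x^3 + 9*x^2 + 27*x + 27

Expanding det(x·I − A) (e.g. by cofactor expansion or by noting that A is similar to its Jordan form J, which has the same characteristic polynomial as A) gives
  χ_A(x) = x^3 + 9*x^2 + 27*x + 27
which factors as (x + 3)^3. The eigenvalues (with algebraic multiplicities) are λ = -3 with multiplicity 3.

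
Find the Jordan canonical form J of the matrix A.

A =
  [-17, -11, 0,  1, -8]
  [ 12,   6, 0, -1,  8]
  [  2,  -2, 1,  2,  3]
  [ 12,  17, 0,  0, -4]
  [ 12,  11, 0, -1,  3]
J_1(-5) ⊕ J_1(-5) ⊕ J_3(1)

The characteristic polynomial is
  det(x·I − A) = x^5 + 7*x^4 - 2*x^3 - 46*x^2 + 65*x - 25 = (x - 1)^3*(x + 5)^2

Eigenvalues and multiplicities (the geometric multiplicity of λ is n − rank(A − λI), which equals the number of Jordan blocks for λ):
  λ = -5: algebraic multiplicity = 2, geometric multiplicity = 2
  λ = 1: algebraic multiplicity = 3, geometric multiplicity = 1

Determining the block sizes for each eigenvalue:
  λ = -5: gm = am = 2, so every block has size 1 → block sizes [1, 1]
  λ = 1: one block (gm = 1), so the single block has size am = 3 → block sizes [3]

Assembling the blocks gives a Jordan form
J =
  [-5,  0, 0, 0, 0]
  [ 0, -5, 0, 0, 0]
  [ 0,  0, 1, 1, 0]
  [ 0,  0, 0, 1, 1]
  [ 0,  0, 0, 0, 1]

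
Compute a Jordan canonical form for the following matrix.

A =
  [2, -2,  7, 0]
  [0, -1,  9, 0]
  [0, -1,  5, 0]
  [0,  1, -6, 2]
J_3(2) ⊕ J_1(2)

The characteristic polynomial is
  det(x·I − A) = x^4 - 8*x^3 + 24*x^2 - 32*x + 16 = (x - 2)^4

Eigenvalues and multiplicities (the geometric multiplicity of λ is n − rank(A − λI), which equals the number of Jordan blocks for λ):
  λ = 2: algebraic multiplicity = 4, geometric multiplicity = 2

Determining the block sizes for each eigenvalue:
  λ = 2: with am = 4 and gm = 2, the partition is not yet determined (e.g. several partitions of 4 into 2 parts exist). Let N = A − (2)·I. Computing rank(N^1) = 2, rank(N^2) = 1, rank(N^3) = 0; the number of blocks of size ≥ j is rank(N^{j−1}) − rank(N^j), giving [2, 1, 1]. So we have 1 block(s) of size 3, 1 block(s) of size 1 → block sizes [3, 1]

Assembling the blocks gives a Jordan form
J =
  [2, 1, 0, 0]
  [0, 2, 1, 0]
  [0, 0, 2, 0]
  [0, 0, 0, 2]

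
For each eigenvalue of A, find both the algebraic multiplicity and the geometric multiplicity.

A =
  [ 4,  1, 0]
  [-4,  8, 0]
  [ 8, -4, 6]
λ = 6: alg = 3, geom = 2

Step 1 — factor the characteristic polynomial to read off the algebraic multiplicities:
  χ_A(x) = (x - 6)^3

Step 2 — compute geometric multiplicities via the rank-nullity identity g(λ) = n − rank(A − λI):
  rank(A − (6)·I) = 1, so dim ker(A − (6)·I) = n − 1 = 2

Summary:
  λ = 6: algebraic multiplicity = 3, geometric multiplicity = 2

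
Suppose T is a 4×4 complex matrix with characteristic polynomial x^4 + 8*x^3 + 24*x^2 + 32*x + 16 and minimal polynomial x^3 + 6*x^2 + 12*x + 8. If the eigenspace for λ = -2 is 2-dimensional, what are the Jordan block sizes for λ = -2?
Block sizes for λ = -2: [3, 1]

Step 1 — from the characteristic polynomial, algebraic multiplicity of λ = -2 is 4. From dim ker(T − (-2)·I) = 2, there are exactly 2 Jordan blocks for λ = -2.
Step 2 — from the minimal polynomial, the factor (x + 2)^3 tells us the largest block for λ = -2 has size 3.
Step 3 — with total size 4, 2 blocks, and largest block 3, the block sizes (in nonincreasing order) are [3, 1].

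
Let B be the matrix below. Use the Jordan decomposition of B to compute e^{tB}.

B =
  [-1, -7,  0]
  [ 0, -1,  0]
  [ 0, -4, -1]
e^{tB} =
  [exp(-t), -7*t*exp(-t), 0]
  [0, exp(-t), 0]
  [0, -4*t*exp(-t), exp(-t)]

Strategy: write B = P · J · P⁻¹ where J is a Jordan canonical form, so e^{tB} = P · e^{tJ} · P⁻¹, and e^{tJ} can be computed block-by-block.

B has Jordan form
J =
  [-1,  1,  0]
  [ 0, -1,  0]
  [ 0,  0, -1]
(up to reordering of blocks).

Per-block formulas:
  For a 1×1 block at λ = -1: exp(t · [-1]) = [e^(-1t)].
  For a 2×2 Jordan block J_2(-1): exp(t · J_2(-1)) = e^(-1t)·(I + t·N), where N is the 2×2 nilpotent shift.

After assembling e^{tJ} and conjugating by P, we get:

e^{tB} =
  [exp(-t), -7*t*exp(-t), 0]
  [0, exp(-t), 0]
  [0, -4*t*exp(-t), exp(-t)]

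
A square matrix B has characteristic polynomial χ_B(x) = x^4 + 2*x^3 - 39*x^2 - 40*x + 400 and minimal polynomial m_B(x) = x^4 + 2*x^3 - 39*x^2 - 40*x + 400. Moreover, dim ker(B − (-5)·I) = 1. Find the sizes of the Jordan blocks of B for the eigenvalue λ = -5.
Block sizes for λ = -5: [2]

Step 1 — from the characteristic polynomial, algebraic multiplicity of λ = -5 is 2. From dim ker(B − (-5)·I) = 1, there are exactly 1 Jordan blocks for λ = -5.
Step 2 — from the minimal polynomial, the factor (x + 5)^2 tells us the largest block for λ = -5 has size 2.
Step 3 — with total size 2, 1 blocks, and largest block 2, the block sizes (in nonincreasing order) are [2].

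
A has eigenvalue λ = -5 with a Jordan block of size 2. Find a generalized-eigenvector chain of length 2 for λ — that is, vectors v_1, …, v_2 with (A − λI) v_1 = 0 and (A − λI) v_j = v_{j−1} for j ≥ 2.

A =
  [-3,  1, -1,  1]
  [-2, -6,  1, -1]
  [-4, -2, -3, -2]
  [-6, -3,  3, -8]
A Jordan chain for λ = -5 of length 2:
v_1 = (2, -2, -4, -6)ᵀ
v_2 = (1, 0, 0, 0)ᵀ

Let N = A − (-5)·I. We want v_2 with N^2 v_2 = 0 but N^1 v_2 ≠ 0; then v_{j-1} := N · v_j for j = 2, …, 2.

Pick v_2 = (1, 0, 0, 0)ᵀ.
Then v_1 = N · v_2 = (2, -2, -4, -6)ᵀ.

Sanity check: (A − (-5)·I) v_1 = (0, 0, 0, 0)ᵀ = 0. ✓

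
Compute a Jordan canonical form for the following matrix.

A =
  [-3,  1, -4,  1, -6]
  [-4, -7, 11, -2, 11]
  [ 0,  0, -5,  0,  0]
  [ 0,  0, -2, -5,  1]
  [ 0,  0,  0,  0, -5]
J_3(-5) ⊕ J_2(-5)

The characteristic polynomial is
  det(x·I − A) = x^5 + 25*x^4 + 250*x^3 + 1250*x^2 + 3125*x + 3125 = (x + 5)^5

Eigenvalues and multiplicities (the geometric multiplicity of λ is n − rank(A − λI), which equals the number of Jordan blocks for λ):
  λ = -5: algebraic multiplicity = 5, geometric multiplicity = 2

Determining the block sizes for each eigenvalue:
  λ = -5: with am = 5 and gm = 2, the partition is not yet determined (e.g. several partitions of 5 into 2 parts exist). Let N = A − (-5)·I. Computing rank(N^1) = 3, rank(N^2) = 1, rank(N^3) = 0; the number of blocks of size ≥ j is rank(N^{j−1}) − rank(N^j), giving [2, 2, 1]. So we have 1 block(s) of size 3, 1 block(s) of size 2 → block sizes [3, 2]

Assembling the blocks gives a Jordan form
J =
  [-5,  1,  0,  0,  0]
  [ 0, -5,  1,  0,  0]
  [ 0,  0, -5,  0,  0]
  [ 0,  0,  0, -5,  1]
  [ 0,  0,  0,  0, -5]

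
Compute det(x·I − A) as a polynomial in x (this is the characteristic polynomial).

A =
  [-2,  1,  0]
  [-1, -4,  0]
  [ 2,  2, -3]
x^3 + 9*x^2 + 27*x + 27

Expanding det(x·I − A) (e.g. by cofactor expansion or by noting that A is similar to its Jordan form J, which has the same characteristic polynomial as A) gives
  χ_A(x) = x^3 + 9*x^2 + 27*x + 27
which factors as (x + 3)^3. The eigenvalues (with algebraic multiplicities) are λ = -3 with multiplicity 3.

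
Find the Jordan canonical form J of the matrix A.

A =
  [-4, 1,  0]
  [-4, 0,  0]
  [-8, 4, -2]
J_2(-2) ⊕ J_1(-2)

The characteristic polynomial is
  det(x·I − A) = x^3 + 6*x^2 + 12*x + 8 = (x + 2)^3

Eigenvalues and multiplicities (the geometric multiplicity of λ is n − rank(A − λI), which equals the number of Jordan blocks for λ):
  λ = -2: algebraic multiplicity = 3, geometric multiplicity = 2

Determining the block sizes for each eigenvalue:
  λ = -2: 2 blocks summing to 3 forces exactly one block of size 2 and the rest size 1 → block sizes [2, 1]

Assembling the blocks gives a Jordan form
J =
  [-2,  1,  0]
  [ 0, -2,  0]
  [ 0,  0, -2]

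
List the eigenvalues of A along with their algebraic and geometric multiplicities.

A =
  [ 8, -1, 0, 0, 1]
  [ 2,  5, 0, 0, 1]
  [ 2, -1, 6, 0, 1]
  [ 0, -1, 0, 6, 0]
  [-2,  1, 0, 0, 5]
λ = 6: alg = 5, geom = 3

Step 1 — factor the characteristic polynomial to read off the algebraic multiplicities:
  χ_A(x) = (x - 6)^5

Step 2 — compute geometric multiplicities via the rank-nullity identity g(λ) = n − rank(A − λI):
  rank(A − (6)·I) = 2, so dim ker(A − (6)·I) = n − 2 = 3

Summary:
  λ = 6: algebraic multiplicity = 5, geometric multiplicity = 3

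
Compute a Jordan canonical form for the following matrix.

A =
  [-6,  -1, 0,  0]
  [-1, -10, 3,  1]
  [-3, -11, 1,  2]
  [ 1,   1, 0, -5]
J_3(-5) ⊕ J_1(-5)

The characteristic polynomial is
  det(x·I − A) = x^4 + 20*x^3 + 150*x^2 + 500*x + 625 = (x + 5)^4

Eigenvalues and multiplicities (the geometric multiplicity of λ is n − rank(A − λI), which equals the number of Jordan blocks for λ):
  λ = -5: algebraic multiplicity = 4, geometric multiplicity = 2

Determining the block sizes for each eigenvalue:
  λ = -5: with am = 4 and gm = 2, the partition is not yet determined (e.g. several partitions of 4 into 2 parts exist). Let N = A − (-5)·I. Computing rank(N^1) = 2, rank(N^2) = 1, rank(N^3) = 0; the number of blocks of size ≥ j is rank(N^{j−1}) − rank(N^j), giving [2, 1, 1]. So we have 1 block(s) of size 3, 1 block(s) of size 1 → block sizes [3, 1]

Assembling the blocks gives a Jordan form
J =
  [-5,  1,  0,  0]
  [ 0, -5,  1,  0]
  [ 0,  0, -5,  0]
  [ 0,  0,  0, -5]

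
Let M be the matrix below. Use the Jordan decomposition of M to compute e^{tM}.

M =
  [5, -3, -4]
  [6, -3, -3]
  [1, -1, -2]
e^{tM} =
  [3*t^2/2 + 5*t + 1, -t^2 - 3*t, -3*t^2/2 - 4*t]
  [9*t^2/2 + 6*t, -3*t^2 - 3*t + 1, -9*t^2/2 - 3*t]
  [-3*t^2/2 + t, t^2 - t, 3*t^2/2 - 2*t + 1]

Strategy: write M = P · J · P⁻¹ where J is a Jordan canonical form, so e^{tM} = P · e^{tJ} · P⁻¹, and e^{tJ} can be computed block-by-block.

M has Jordan form
J =
  [0, 1, 0]
  [0, 0, 1]
  [0, 0, 0]
(up to reordering of blocks).

Per-block formulas:
  For a 3×3 Jordan block J_3(0): exp(t · J_3(0)) = e^(0t)·(I + t·N + (t^2/2)·N^2), where N is the 3×3 nilpotent shift.

After assembling e^{tJ} and conjugating by P, we get:

e^{tM} =
  [3*t^2/2 + 5*t + 1, -t^2 - 3*t, -3*t^2/2 - 4*t]
  [9*t^2/2 + 6*t, -3*t^2 - 3*t + 1, -9*t^2/2 - 3*t]
  [-3*t^2/2 + t, t^2 - t, 3*t^2/2 - 2*t + 1]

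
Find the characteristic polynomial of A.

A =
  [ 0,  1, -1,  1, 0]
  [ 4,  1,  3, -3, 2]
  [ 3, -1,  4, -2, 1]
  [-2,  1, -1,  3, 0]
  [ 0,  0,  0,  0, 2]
x^5 - 10*x^4 + 40*x^3 - 80*x^2 + 80*x - 32

Expanding det(x·I − A) (e.g. by cofactor expansion or by noting that A is similar to its Jordan form J, which has the same characteristic polynomial as A) gives
  χ_A(x) = x^5 - 10*x^4 + 40*x^3 - 80*x^2 + 80*x - 32
which factors as (x - 2)^5. The eigenvalues (with algebraic multiplicities) are λ = 2 with multiplicity 5.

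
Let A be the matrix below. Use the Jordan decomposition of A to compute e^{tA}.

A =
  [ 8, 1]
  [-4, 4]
e^{tA} =
  [2*t*exp(6*t) + exp(6*t), t*exp(6*t)]
  [-4*t*exp(6*t), -2*t*exp(6*t) + exp(6*t)]

Strategy: write A = P · J · P⁻¹ where J is a Jordan canonical form, so e^{tA} = P · e^{tJ} · P⁻¹, and e^{tJ} can be computed block-by-block.

A has Jordan form
J =
  [6, 1]
  [0, 6]
(up to reordering of blocks).

Per-block formulas:
  For a 2×2 Jordan block J_2(6): exp(t · J_2(6)) = e^(6t)·(I + t·N), where N is the 2×2 nilpotent shift.

After assembling e^{tJ} and conjugating by P, we get:

e^{tA} =
  [2*t*exp(6*t) + exp(6*t), t*exp(6*t)]
  [-4*t*exp(6*t), -2*t*exp(6*t) + exp(6*t)]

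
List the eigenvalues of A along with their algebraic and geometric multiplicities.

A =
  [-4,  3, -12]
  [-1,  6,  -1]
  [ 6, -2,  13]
λ = 5: alg = 3, geom = 1

Step 1 — factor the characteristic polynomial to read off the algebraic multiplicities:
  χ_A(x) = (x - 5)^3

Step 2 — compute geometric multiplicities via the rank-nullity identity g(λ) = n − rank(A − λI):
  rank(A − (5)·I) = 2, so dim ker(A − (5)·I) = n − 2 = 1

Summary:
  λ = 5: algebraic multiplicity = 3, geometric multiplicity = 1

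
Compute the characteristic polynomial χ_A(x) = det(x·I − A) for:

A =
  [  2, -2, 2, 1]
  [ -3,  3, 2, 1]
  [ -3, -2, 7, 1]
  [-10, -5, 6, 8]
x^4 - 20*x^3 + 150*x^2 - 500*x + 625

Expanding det(x·I − A) (e.g. by cofactor expansion or by noting that A is similar to its Jordan form J, which has the same characteristic polynomial as A) gives
  χ_A(x) = x^4 - 20*x^3 + 150*x^2 - 500*x + 625
which factors as (x - 5)^4. The eigenvalues (with algebraic multiplicities) are λ = 5 with multiplicity 4.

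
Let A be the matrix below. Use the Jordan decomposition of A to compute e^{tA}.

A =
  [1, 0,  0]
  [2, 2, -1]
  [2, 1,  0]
e^{tA} =
  [exp(t), 0, 0]
  [2*t*exp(t), t*exp(t) + exp(t), -t*exp(t)]
  [2*t*exp(t), t*exp(t), -t*exp(t) + exp(t)]

Strategy: write A = P · J · P⁻¹ where J is a Jordan canonical form, so e^{tA} = P · e^{tJ} · P⁻¹, and e^{tJ} can be computed block-by-block.

A has Jordan form
J =
  [1, 1, 0]
  [0, 1, 0]
  [0, 0, 1]
(up to reordering of blocks).

Per-block formulas:
  For a 1×1 block at λ = 1: exp(t · [1]) = [e^(1t)].
  For a 2×2 Jordan block J_2(1): exp(t · J_2(1)) = e^(1t)·(I + t·N), where N is the 2×2 nilpotent shift.

After assembling e^{tJ} and conjugating by P, we get:

e^{tA} =
  [exp(t), 0, 0]
  [2*t*exp(t), t*exp(t) + exp(t), -t*exp(t)]
  [2*t*exp(t), t*exp(t), -t*exp(t) + exp(t)]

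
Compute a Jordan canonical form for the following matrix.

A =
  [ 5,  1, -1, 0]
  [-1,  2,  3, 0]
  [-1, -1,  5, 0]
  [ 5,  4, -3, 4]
J_3(4) ⊕ J_1(4)

The characteristic polynomial is
  det(x·I − A) = x^4 - 16*x^3 + 96*x^2 - 256*x + 256 = (x - 4)^4

Eigenvalues and multiplicities (the geometric multiplicity of λ is n − rank(A − λI), which equals the number of Jordan blocks for λ):
  λ = 4: algebraic multiplicity = 4, geometric multiplicity = 2

Determining the block sizes for each eigenvalue:
  λ = 4: with am = 4 and gm = 2, the partition is not yet determined (e.g. several partitions of 4 into 2 parts exist). Let N = A − (4)·I. Computing rank(N^1) = 2, rank(N^2) = 1, rank(N^3) = 0; the number of blocks of size ≥ j is rank(N^{j−1}) − rank(N^j), giving [2, 1, 1]. So we have 1 block(s) of size 3, 1 block(s) of size 1 → block sizes [3, 1]

Assembling the blocks gives a Jordan form
J =
  [4, 1, 0, 0]
  [0, 4, 1, 0]
  [0, 0, 4, 0]
  [0, 0, 0, 4]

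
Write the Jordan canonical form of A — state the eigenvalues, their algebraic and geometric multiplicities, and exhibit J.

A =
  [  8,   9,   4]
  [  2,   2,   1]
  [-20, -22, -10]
J_3(0)

The characteristic polynomial is
  det(x·I − A) = x^3

Eigenvalues and multiplicities (the geometric multiplicity of λ is n − rank(A − λI), which equals the number of Jordan blocks for λ):
  λ = 0: algebraic multiplicity = 3, geometric multiplicity = 1

Determining the block sizes for each eigenvalue:
  λ = 0: one block (gm = 1), so the single block has size am = 3 → block sizes [3]

Assembling the blocks gives a Jordan form
J =
  [0, 1, 0]
  [0, 0, 1]
  [0, 0, 0]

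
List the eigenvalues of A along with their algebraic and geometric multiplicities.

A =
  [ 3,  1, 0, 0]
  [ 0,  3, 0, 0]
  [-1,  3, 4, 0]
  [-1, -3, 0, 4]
λ = 3: alg = 2, geom = 1; λ = 4: alg = 2, geom = 2

Step 1 — factor the characteristic polynomial to read off the algebraic multiplicities:
  χ_A(x) = (x - 4)^2*(x - 3)^2

Step 2 — compute geometric multiplicities via the rank-nullity identity g(λ) = n − rank(A − λI):
  rank(A − (3)·I) = 3, so dim ker(A − (3)·I) = n − 3 = 1
  rank(A − (4)·I) = 2, so dim ker(A − (4)·I) = n − 2 = 2

Summary:
  λ = 3: algebraic multiplicity = 2, geometric multiplicity = 1
  λ = 4: algebraic multiplicity = 2, geometric multiplicity = 2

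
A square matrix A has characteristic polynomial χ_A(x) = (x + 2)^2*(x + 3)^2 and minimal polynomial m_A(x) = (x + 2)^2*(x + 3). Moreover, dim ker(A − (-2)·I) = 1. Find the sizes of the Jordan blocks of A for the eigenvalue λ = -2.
Block sizes for λ = -2: [2]

Step 1 — from the characteristic polynomial, algebraic multiplicity of λ = -2 is 2. From dim ker(A − (-2)·I) = 1, there are exactly 1 Jordan blocks for λ = -2.
Step 2 — from the minimal polynomial, the factor (x + 2)^2 tells us the largest block for λ = -2 has size 2.
Step 3 — with total size 2, 1 blocks, and largest block 2, the block sizes (in nonincreasing order) are [2].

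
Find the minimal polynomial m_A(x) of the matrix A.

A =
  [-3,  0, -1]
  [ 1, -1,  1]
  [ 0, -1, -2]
x^3 + 6*x^2 + 12*x + 8

The characteristic polynomial is χ_A(x) = (x + 2)^3, so the eigenvalues are known. The minimal polynomial is
  m_A(x) = Π_λ (x − λ)^{k_λ}
where k_λ is the size of the *largest* Jordan block for λ (equivalently, the smallest k with (A − λI)^k v = 0 for every generalised eigenvector v of λ).

  λ = -2: largest Jordan block has size 3, contributing (x + 2)^3

So m_A(x) = (x + 2)^3 = x^3 + 6*x^2 + 12*x + 8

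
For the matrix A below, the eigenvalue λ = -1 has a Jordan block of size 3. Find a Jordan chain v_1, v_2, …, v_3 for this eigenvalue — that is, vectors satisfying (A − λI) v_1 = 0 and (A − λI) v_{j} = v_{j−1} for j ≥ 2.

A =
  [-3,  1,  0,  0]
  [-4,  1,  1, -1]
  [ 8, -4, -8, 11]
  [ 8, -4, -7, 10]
A Jordan chain for λ = -1 of length 3:
v_1 = (1, 2, 0, 0)ᵀ
v_2 = (-2, -3, 1, 1)ᵀ
v_3 = (1, 0, 1, 0)ᵀ

Let N = A − (-1)·I. We want v_3 with N^3 v_3 = 0 but N^2 v_3 ≠ 0; then v_{j-1} := N · v_j for j = 3, …, 2.

Pick v_3 = (1, 0, 1, 0)ᵀ.
Then v_2 = N · v_3 = (-2, -3, 1, 1)ᵀ.
Then v_1 = N · v_2 = (1, 2, 0, 0)ᵀ.

Sanity check: (A − (-1)·I) v_1 = (0, 0, 0, 0)ᵀ = 0. ✓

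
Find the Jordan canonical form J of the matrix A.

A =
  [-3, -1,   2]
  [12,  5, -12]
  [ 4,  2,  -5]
J_2(-1) ⊕ J_1(-1)

The characteristic polynomial is
  det(x·I − A) = x^3 + 3*x^2 + 3*x + 1 = (x + 1)^3

Eigenvalues and multiplicities (the geometric multiplicity of λ is n − rank(A − λI), which equals the number of Jordan blocks for λ):
  λ = -1: algebraic multiplicity = 3, geometric multiplicity = 2

Determining the block sizes for each eigenvalue:
  λ = -1: 2 blocks summing to 3 forces exactly one block of size 2 and the rest size 1 → block sizes [2, 1]

Assembling the blocks gives a Jordan form
J =
  [-1,  1,  0]
  [ 0, -1,  0]
  [ 0,  0, -1]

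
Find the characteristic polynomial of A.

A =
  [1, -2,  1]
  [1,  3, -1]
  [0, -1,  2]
x^3 - 6*x^2 + 12*x - 8

Expanding det(x·I − A) (e.g. by cofactor expansion or by noting that A is similar to its Jordan form J, which has the same characteristic polynomial as A) gives
  χ_A(x) = x^3 - 6*x^2 + 12*x - 8
which factors as (x - 2)^3. The eigenvalues (with algebraic multiplicities) are λ = 2 with multiplicity 3.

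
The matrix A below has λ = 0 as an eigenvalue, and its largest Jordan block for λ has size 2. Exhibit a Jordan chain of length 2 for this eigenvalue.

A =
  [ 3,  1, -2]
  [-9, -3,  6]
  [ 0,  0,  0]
A Jordan chain for λ = 0 of length 2:
v_1 = (3, -9, 0)ᵀ
v_2 = (1, 0, 0)ᵀ

Let N = A − (0)·I. We want v_2 with N^2 v_2 = 0 but N^1 v_2 ≠ 0; then v_{j-1} := N · v_j for j = 2, …, 2.

Pick v_2 = (1, 0, 0)ᵀ.
Then v_1 = N · v_2 = (3, -9, 0)ᵀ.

Sanity check: (A − (0)·I) v_1 = (0, 0, 0)ᵀ = 0. ✓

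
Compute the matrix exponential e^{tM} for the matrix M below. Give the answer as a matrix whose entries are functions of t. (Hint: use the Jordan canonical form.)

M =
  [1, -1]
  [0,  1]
e^{tM} =
  [exp(t), -t*exp(t)]
  [0, exp(t)]

Strategy: write M = P · J · P⁻¹ where J is a Jordan canonical form, so e^{tM} = P · e^{tJ} · P⁻¹, and e^{tJ} can be computed block-by-block.

M has Jordan form
J =
  [1, 1]
  [0, 1]
(up to reordering of blocks).

Per-block formulas:
  For a 2×2 Jordan block J_2(1): exp(t · J_2(1)) = e^(1t)·(I + t·N), where N is the 2×2 nilpotent shift.

After assembling e^{tJ} and conjugating by P, we get:

e^{tM} =
  [exp(t), -t*exp(t)]
  [0, exp(t)]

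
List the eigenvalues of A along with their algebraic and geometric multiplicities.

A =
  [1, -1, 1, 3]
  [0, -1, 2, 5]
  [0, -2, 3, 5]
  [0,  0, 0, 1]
λ = 1: alg = 4, geom = 2

Step 1 — factor the characteristic polynomial to read off the algebraic multiplicities:
  χ_A(x) = (x - 1)^4

Step 2 — compute geometric multiplicities via the rank-nullity identity g(λ) = n − rank(A − λI):
  rank(A − (1)·I) = 2, so dim ker(A − (1)·I) = n − 2 = 2

Summary:
  λ = 1: algebraic multiplicity = 4, geometric multiplicity = 2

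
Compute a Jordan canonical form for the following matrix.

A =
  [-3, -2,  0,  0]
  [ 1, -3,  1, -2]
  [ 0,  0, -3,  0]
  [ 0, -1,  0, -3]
J_3(-3) ⊕ J_1(-3)

The characteristic polynomial is
  det(x·I − A) = x^4 + 12*x^3 + 54*x^2 + 108*x + 81 = (x + 3)^4

Eigenvalues and multiplicities (the geometric multiplicity of λ is n − rank(A − λI), which equals the number of Jordan blocks for λ):
  λ = -3: algebraic multiplicity = 4, geometric multiplicity = 2

Determining the block sizes for each eigenvalue:
  λ = -3: with am = 4 and gm = 2, the partition is not yet determined (e.g. several partitions of 4 into 2 parts exist). Let N = A − (-3)·I. Computing rank(N^1) = 2, rank(N^2) = 1, rank(N^3) = 0; the number of blocks of size ≥ j is rank(N^{j−1}) − rank(N^j), giving [2, 1, 1]. So we have 1 block(s) of size 3, 1 block(s) of size 1 → block sizes [3, 1]

Assembling the blocks gives a Jordan form
J =
  [-3,  1,  0,  0]
  [ 0, -3,  1,  0]
  [ 0,  0, -3,  0]
  [ 0,  0,  0, -3]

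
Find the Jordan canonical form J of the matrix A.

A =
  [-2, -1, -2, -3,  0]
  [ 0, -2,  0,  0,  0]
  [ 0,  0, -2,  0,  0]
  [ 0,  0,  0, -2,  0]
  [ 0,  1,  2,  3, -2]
J_2(-2) ⊕ J_1(-2) ⊕ J_1(-2) ⊕ J_1(-2)

The characteristic polynomial is
  det(x·I − A) = x^5 + 10*x^4 + 40*x^3 + 80*x^2 + 80*x + 32 = (x + 2)^5

Eigenvalues and multiplicities (the geometric multiplicity of λ is n − rank(A − λI), which equals the number of Jordan blocks for λ):
  λ = -2: algebraic multiplicity = 5, geometric multiplicity = 4

Determining the block sizes for each eigenvalue:
  λ = -2: 4 blocks summing to 5 forces exactly one block of size 2 and the rest size 1 → block sizes [2, 1, 1, 1]

Assembling the blocks gives a Jordan form
J =
  [-2,  1,  0,  0,  0]
  [ 0, -2,  0,  0,  0]
  [ 0,  0, -2,  0,  0]
  [ 0,  0,  0, -2,  0]
  [ 0,  0,  0,  0, -2]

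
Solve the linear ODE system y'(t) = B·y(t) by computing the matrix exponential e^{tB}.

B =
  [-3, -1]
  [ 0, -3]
e^{tB} =
  [exp(-3*t), -t*exp(-3*t)]
  [0, exp(-3*t)]

Strategy: write B = P · J · P⁻¹ where J is a Jordan canonical form, so e^{tB} = P · e^{tJ} · P⁻¹, and e^{tJ} can be computed block-by-block.

B has Jordan form
J =
  [-3,  1]
  [ 0, -3]
(up to reordering of blocks).

Per-block formulas:
  For a 2×2 Jordan block J_2(-3): exp(t · J_2(-3)) = e^(-3t)·(I + t·N), where N is the 2×2 nilpotent shift.

After assembling e^{tJ} and conjugating by P, we get:

e^{tB} =
  [exp(-3*t), -t*exp(-3*t)]
  [0, exp(-3*t)]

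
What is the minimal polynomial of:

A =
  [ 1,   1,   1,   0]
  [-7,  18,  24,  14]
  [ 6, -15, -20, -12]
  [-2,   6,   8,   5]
x^3 - 3*x^2 + 3*x - 1

The characteristic polynomial is χ_A(x) = (x - 1)^4, so the eigenvalues are known. The minimal polynomial is
  m_A(x) = Π_λ (x − λ)^{k_λ}
where k_λ is the size of the *largest* Jordan block for λ (equivalently, the smallest k with (A − λI)^k v = 0 for every generalised eigenvector v of λ).

  λ = 1: largest Jordan block has size 3, contributing (x − 1)^3

So m_A(x) = (x - 1)^3 = x^3 - 3*x^2 + 3*x - 1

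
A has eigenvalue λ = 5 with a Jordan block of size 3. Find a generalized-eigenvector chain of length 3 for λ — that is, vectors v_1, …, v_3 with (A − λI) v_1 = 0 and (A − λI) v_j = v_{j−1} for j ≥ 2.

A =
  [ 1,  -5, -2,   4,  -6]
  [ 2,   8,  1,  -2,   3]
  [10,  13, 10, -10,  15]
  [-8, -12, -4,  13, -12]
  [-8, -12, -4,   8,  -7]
A Jordan chain for λ = 5 of length 3:
v_1 = (2, 0, -4, 0, 0)ᵀ
v_2 = (-4, 2, 10, -8, -8)ᵀ
v_3 = (1, 0, 0, 0, 0)ᵀ

Let N = A − (5)·I. We want v_3 with N^3 v_3 = 0 but N^2 v_3 ≠ 0; then v_{j-1} := N · v_j for j = 3, …, 2.

Pick v_3 = (1, 0, 0, 0, 0)ᵀ.
Then v_2 = N · v_3 = (-4, 2, 10, -8, -8)ᵀ.
Then v_1 = N · v_2 = (2, 0, -4, 0, 0)ᵀ.

Sanity check: (A − (5)·I) v_1 = (0, 0, 0, 0, 0)ᵀ = 0. ✓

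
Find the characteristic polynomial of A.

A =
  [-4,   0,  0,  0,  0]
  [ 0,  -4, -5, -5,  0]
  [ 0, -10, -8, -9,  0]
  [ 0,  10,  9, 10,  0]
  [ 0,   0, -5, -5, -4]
x^5 + 10*x^4 + 25*x^3 - 20*x^2 - 80*x + 64

Expanding det(x·I − A) (e.g. by cofactor expansion or by noting that A is similar to its Jordan form J, which has the same characteristic polynomial as A) gives
  χ_A(x) = x^5 + 10*x^4 + 25*x^3 - 20*x^2 - 80*x + 64
which factors as (x - 1)^2*(x + 4)^3. The eigenvalues (with algebraic multiplicities) are λ = -4 with multiplicity 3, λ = 1 with multiplicity 2.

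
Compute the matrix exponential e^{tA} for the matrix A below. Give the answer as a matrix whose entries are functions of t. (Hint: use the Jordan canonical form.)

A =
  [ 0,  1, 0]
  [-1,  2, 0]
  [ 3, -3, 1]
e^{tA} =
  [-t*exp(t) + exp(t), t*exp(t), 0]
  [-t*exp(t), t*exp(t) + exp(t), 0]
  [3*t*exp(t), -3*t*exp(t), exp(t)]

Strategy: write A = P · J · P⁻¹ where J is a Jordan canonical form, so e^{tA} = P · e^{tJ} · P⁻¹, and e^{tJ} can be computed block-by-block.

A has Jordan form
J =
  [1, 1, 0]
  [0, 1, 0]
  [0, 0, 1]
(up to reordering of blocks).

Per-block formulas:
  For a 2×2 Jordan block J_2(1): exp(t · J_2(1)) = e^(1t)·(I + t·N), where N is the 2×2 nilpotent shift.
  For a 1×1 block at λ = 1: exp(t · [1]) = [e^(1t)].

After assembling e^{tJ} and conjugating by P, we get:

e^{tA} =
  [-t*exp(t) + exp(t), t*exp(t), 0]
  [-t*exp(t), t*exp(t) + exp(t), 0]
  [3*t*exp(t), -3*t*exp(t), exp(t)]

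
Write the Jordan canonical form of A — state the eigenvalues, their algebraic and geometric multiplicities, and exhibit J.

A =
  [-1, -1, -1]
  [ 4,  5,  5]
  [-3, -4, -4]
J_3(0)

The characteristic polynomial is
  det(x·I − A) = x^3

Eigenvalues and multiplicities (the geometric multiplicity of λ is n − rank(A − λI), which equals the number of Jordan blocks for λ):
  λ = 0: algebraic multiplicity = 3, geometric multiplicity = 1

Determining the block sizes for each eigenvalue:
  λ = 0: one block (gm = 1), so the single block has size am = 3 → block sizes [3]

Assembling the blocks gives a Jordan form
J =
  [0, 1, 0]
  [0, 0, 1]
  [0, 0, 0]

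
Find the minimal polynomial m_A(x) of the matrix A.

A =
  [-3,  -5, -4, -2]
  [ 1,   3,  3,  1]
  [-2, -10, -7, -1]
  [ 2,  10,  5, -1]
x^3 + 6*x^2 + 12*x + 8

The characteristic polynomial is χ_A(x) = (x + 2)^4, so the eigenvalues are known. The minimal polynomial is
  m_A(x) = Π_λ (x − λ)^{k_λ}
where k_λ is the size of the *largest* Jordan block for λ (equivalently, the smallest k with (A − λI)^k v = 0 for every generalised eigenvector v of λ).

  λ = -2: largest Jordan block has size 3, contributing (x + 2)^3

So m_A(x) = (x + 2)^3 = x^3 + 6*x^2 + 12*x + 8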